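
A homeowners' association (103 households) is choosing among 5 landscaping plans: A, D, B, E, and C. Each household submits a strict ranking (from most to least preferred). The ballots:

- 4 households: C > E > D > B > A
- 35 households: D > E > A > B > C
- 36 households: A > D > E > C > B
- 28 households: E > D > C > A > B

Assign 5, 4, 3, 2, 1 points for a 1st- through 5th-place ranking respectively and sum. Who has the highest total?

D

A: 4·1 + 35·3 + 36·5 + 28·2 = 345
D: 4·3 + 35·5 + 36·4 + 28·4 = 443
B: 4·2 + 35·2 + 36·1 + 28·1 = 142
E: 4·4 + 35·4 + 36·3 + 28·5 = 404
C: 4·5 + 35·1 + 36·2 + 28·3 = 211
D has the highest Borda score (443).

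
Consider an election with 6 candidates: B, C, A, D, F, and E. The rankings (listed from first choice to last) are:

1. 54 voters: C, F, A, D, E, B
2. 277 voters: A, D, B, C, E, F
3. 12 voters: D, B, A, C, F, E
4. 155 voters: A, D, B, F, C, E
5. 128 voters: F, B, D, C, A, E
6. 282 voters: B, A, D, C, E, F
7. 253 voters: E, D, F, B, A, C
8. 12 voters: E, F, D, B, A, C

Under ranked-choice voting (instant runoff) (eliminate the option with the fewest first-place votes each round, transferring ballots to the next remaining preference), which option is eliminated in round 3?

F

Round 1: B 282, C 54, A 432, D 12, F 128, E 265. Eliminate D.
Round 2: B 294, C 54, A 432, F 128, E 265. Eliminate C.
Round 3: B 294, A 432, F 182, E 265. Eliminate F.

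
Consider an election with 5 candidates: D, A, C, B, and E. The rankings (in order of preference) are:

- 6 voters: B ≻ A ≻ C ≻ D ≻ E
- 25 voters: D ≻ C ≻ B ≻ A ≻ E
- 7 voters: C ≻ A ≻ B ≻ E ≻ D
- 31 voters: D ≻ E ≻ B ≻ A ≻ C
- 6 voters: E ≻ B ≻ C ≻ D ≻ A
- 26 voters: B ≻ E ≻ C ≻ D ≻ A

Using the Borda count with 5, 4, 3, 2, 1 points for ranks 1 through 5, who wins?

B

D: 6·2 + 25·5 + 7·1 + 31·5 + 6·2 + 26·2 = 363
A: 6·4 + 25·2 + 7·4 + 31·2 + 6·1 + 26·1 = 196
C: 6·3 + 25·4 + 7·5 + 31·1 + 6·3 + 26·3 = 280
B: 6·5 + 25·3 + 7·3 + 31·3 + 6·4 + 26·5 = 373
E: 6·1 + 25·1 + 7·2 + 31·4 + 6·5 + 26·4 = 303
B has the highest Borda score (373).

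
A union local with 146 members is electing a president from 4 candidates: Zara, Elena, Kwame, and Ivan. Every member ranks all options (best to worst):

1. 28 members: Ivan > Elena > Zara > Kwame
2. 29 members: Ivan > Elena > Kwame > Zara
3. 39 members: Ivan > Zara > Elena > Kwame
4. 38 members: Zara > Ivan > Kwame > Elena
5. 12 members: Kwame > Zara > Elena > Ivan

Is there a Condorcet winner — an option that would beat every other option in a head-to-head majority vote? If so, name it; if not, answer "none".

Ivan vs Zara: 96–50 for Ivan.
Ivan vs Elena: 134–12 for Ivan.
Ivan vs Kwame: 134–12 for Ivan.
Ivan beats every other option head-to-head.

Ivan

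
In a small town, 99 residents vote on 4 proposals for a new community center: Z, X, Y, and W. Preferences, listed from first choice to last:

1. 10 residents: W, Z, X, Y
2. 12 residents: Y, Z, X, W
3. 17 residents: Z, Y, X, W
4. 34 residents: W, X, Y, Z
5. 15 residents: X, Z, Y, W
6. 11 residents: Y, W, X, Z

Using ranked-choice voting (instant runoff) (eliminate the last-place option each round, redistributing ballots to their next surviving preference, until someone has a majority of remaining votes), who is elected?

Round 1: Z 17, X 15, Y 23, W 44. Eliminate X.
Round 2: Z 32, Y 23, W 44. Eliminate Y.
Round 3: Z 44, W 55. W has a majority.

W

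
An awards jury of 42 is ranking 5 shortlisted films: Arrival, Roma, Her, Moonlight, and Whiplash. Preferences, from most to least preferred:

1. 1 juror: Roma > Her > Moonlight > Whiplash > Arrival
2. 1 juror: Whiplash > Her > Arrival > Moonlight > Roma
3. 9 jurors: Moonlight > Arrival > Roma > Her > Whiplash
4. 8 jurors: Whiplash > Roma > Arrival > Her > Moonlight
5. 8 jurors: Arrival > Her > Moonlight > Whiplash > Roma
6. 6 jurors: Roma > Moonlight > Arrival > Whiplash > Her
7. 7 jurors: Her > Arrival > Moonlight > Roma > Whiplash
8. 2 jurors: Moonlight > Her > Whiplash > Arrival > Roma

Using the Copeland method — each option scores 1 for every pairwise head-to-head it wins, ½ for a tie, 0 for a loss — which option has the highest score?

Arrival: beats Roma, Her, Moonlight, and Whiplash → score 4.
Roma: beats Her and Whiplash; loses to Arrival and Moonlight → score 2.
Her: beats Moonlight and Whiplash; loses to Arrival and Roma → score 2.
Moonlight: beats Roma and Whiplash; loses to Arrival and Her → score 2.
Whiplash: loses to Arrival, Roma, Her, and Moonlight → score 0.
Arrival has the best pairwise record.

Arrival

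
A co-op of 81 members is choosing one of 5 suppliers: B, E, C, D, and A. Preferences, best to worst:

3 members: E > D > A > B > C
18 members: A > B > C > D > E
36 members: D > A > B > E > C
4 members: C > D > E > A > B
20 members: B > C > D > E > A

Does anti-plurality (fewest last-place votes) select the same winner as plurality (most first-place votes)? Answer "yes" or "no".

Anti-plurality — last-place votes: B 4, E 18, C 39, D 0, A 20. Winner: D.
Plurality — first-place votes: B 20, E 3, C 4, D 36, A 18. Winner: D.
The two methods agree.

yes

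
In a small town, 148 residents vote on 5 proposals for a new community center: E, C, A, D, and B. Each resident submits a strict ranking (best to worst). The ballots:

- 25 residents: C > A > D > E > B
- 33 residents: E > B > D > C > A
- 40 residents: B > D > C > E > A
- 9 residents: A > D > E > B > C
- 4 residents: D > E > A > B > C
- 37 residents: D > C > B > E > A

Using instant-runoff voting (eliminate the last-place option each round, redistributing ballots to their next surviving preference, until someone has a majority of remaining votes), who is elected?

Round 1: E 33, C 25, A 9, D 41, B 40. Eliminate A.
Round 2: E 33, C 25, D 50, B 40. Eliminate C.
Round 3: E 33, D 75, B 40. D has a majority.

D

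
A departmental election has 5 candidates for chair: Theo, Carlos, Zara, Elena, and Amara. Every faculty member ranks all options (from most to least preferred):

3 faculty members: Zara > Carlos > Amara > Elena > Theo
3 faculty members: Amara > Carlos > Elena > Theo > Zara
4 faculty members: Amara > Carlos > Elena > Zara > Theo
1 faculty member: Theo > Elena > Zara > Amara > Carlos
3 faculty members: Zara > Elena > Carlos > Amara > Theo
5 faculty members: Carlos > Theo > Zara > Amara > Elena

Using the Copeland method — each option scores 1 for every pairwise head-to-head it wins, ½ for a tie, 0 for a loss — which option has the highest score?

Carlos

Theo: loses to Carlos, Zara, Elena, and Amara → score 0.
Carlos: beats Theo, Zara, Elena, and Amara → score 4.
Zara: beats Theo, Elena, and Amara; loses to Carlos → score 3.
Elena: beats Theo; loses to Carlos, Zara, and Amara → score 1.
Amara: beats Theo and Elena; loses to Carlos and Zara → score 2.
Carlos has the best pairwise record.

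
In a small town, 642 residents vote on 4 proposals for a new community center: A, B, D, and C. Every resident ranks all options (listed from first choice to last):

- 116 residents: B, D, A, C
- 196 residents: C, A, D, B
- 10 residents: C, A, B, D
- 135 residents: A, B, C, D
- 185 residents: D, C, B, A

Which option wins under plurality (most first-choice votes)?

C

First-place votes: A 135, B 116, D 185, C 206.
C has the most first-place votes.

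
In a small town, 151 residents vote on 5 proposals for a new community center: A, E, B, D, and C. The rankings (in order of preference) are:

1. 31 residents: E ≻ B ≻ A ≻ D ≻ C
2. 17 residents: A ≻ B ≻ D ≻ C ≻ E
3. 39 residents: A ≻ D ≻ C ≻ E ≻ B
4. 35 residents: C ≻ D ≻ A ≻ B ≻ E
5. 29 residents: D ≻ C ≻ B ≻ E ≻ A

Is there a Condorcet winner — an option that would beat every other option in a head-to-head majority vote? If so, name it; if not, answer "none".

A

A vs E: 91–60 for A.
A vs B: 91–60 for A.
A vs D: 87–64 for A.
A vs C: 87–64 for A.
A beats every other option head-to-head.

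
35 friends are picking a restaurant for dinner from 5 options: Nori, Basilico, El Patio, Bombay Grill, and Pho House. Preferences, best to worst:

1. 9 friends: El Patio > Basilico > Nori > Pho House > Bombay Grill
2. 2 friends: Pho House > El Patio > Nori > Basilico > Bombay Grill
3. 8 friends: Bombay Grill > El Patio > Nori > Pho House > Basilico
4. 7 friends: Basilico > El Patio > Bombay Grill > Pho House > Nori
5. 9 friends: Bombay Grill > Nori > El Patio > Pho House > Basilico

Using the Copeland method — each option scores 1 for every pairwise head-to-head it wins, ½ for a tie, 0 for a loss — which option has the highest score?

Nori: beats Basilico and Pho House; loses to El Patio and Bombay Grill → score 2.
Basilico: beats Bombay Grill; loses to Nori, El Patio, and Pho House → score 1.
El Patio: beats Nori, Basilico, Bombay Grill, and Pho House → score 4.
Bombay Grill: beats Nori and Pho House; loses to Basilico and El Patio → score 2.
Pho House: beats Basilico; loses to Nori, El Patio, and Bombay Grill → score 1.
El Patio has the best pairwise record.

El Patio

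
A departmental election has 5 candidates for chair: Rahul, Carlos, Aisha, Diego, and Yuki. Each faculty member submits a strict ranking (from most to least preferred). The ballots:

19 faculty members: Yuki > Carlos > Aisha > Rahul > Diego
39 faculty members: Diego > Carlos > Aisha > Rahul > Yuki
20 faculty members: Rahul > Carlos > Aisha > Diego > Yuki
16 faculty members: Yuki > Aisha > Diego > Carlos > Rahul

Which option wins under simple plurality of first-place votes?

Diego

First-place votes: Rahul 20, Carlos 0, Aisha 0, Diego 39, Yuki 35.
Diego has the most first-place votes.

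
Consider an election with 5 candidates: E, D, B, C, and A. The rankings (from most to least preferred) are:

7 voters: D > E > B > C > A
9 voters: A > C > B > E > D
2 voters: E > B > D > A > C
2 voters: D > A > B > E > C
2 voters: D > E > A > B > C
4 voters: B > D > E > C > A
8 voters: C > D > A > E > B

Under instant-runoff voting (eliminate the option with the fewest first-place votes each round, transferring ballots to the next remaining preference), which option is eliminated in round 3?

Round 1: E 2, D 11, B 4, C 8, A 9. Eliminate E.
Round 2: D 11, B 6, C 8, A 9. Eliminate B.
Round 3: D 17, C 8, A 9. Eliminate C.

C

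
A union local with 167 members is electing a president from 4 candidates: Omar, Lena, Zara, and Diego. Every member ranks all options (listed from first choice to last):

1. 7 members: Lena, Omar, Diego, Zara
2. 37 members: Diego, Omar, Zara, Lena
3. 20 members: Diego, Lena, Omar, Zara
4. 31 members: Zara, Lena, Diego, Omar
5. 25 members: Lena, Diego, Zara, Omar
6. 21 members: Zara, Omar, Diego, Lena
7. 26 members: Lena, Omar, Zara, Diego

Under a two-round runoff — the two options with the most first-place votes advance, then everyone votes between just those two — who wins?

Lena

Round 1 first-place votes: Omar 0, Lena 58, Zara 52, Diego 57.
Lena and Diego advance.
Runoff: Lena is preferred to Diego by 89 voters; Diego by 78.
Lena wins the runoff.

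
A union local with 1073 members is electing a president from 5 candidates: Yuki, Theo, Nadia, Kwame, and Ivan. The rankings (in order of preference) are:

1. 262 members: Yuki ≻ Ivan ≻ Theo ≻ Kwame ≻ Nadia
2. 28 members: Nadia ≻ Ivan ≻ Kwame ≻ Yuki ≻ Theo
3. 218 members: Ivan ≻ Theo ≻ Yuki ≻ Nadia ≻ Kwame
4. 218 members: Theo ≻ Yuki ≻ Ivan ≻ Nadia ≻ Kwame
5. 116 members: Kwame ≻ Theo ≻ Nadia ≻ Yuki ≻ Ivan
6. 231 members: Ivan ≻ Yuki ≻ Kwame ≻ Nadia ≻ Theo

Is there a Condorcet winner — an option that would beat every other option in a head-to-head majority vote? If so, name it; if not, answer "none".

Checking pairwise contests:
Theo beats Yuki 552–521.
Ivan beats Theo 739–334.
Yuki beats Nadia 929–144.
Yuki beats Kwame 929–144.
Yuki beats Ivan 596–477.
Every option loses at least one head-to-head, so there is no Condorcet winner.

none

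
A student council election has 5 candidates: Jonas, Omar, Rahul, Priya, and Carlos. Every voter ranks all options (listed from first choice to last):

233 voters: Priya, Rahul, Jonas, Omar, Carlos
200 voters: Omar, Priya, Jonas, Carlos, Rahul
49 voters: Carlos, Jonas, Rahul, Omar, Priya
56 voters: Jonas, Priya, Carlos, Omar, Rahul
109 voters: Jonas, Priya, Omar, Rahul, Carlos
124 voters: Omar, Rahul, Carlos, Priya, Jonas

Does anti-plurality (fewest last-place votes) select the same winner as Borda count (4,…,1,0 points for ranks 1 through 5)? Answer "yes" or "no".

Anti-plurality — last-place votes: Jonas 124, Omar 0, Rahul 256, Priya 49, Carlos 342. Winner: Omar.
Borda — scores: Jonas 1673, Omar 1852, Rahul 1278, Priya 2151, Carlos 756. Winner: Priya.
The two methods disagree.

no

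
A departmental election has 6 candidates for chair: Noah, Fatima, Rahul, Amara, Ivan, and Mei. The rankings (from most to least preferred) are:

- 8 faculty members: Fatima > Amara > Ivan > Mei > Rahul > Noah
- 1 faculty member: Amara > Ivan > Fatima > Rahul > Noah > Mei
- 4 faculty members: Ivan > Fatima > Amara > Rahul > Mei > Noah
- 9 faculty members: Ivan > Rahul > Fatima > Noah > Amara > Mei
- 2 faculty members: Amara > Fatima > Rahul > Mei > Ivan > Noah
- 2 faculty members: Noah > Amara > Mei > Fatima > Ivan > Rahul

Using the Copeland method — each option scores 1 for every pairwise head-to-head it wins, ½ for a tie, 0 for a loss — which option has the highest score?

Noah: loses to Fatima, Rahul, Amara, Ivan, and Mei → score 0.
Fatima: beats Noah, Rahul, Amara, and Mei; loses to Ivan → score 4.
Rahul: beats Noah and Mei; loses to Fatima, Amara, and Ivan → score 2.
Amara: beats Noah, Rahul, and Mei; ties Ivan; loses to Fatima → score 3.5.
Ivan: beats Noah, Fatima, Rahul, and Mei; ties Amara → score 4.5.
Mei: beats Noah; loses to Fatima, Rahul, Amara, and Ivan → score 1.
Ivan has the best pairwise record.

Ivan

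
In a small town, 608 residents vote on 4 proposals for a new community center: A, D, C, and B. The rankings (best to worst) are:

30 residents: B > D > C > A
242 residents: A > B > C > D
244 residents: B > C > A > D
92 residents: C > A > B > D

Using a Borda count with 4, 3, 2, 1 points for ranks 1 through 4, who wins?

A: 30·1 + 242·4 + 244·2 + 92·3 = 1762
D: 30·3 + 242·1 + 244·1 + 92·1 = 668
C: 30·2 + 242·2 + 244·3 + 92·4 = 1644
B: 30·4 + 242·3 + 244·4 + 92·2 = 2006
B has the highest Borda score (2006).

B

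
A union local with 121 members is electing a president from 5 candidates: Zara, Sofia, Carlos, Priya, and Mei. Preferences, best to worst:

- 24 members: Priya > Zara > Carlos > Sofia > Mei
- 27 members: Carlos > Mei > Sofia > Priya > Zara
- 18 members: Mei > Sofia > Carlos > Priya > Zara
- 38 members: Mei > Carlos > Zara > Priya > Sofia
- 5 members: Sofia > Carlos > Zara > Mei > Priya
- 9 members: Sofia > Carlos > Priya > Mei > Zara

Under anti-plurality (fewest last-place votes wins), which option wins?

Last-place votes: Zara 54, Sofia 38, Carlos 0, Priya 5, Mei 24.
Carlos is ranked last by the fewest voters, so Carlos wins.

Carlos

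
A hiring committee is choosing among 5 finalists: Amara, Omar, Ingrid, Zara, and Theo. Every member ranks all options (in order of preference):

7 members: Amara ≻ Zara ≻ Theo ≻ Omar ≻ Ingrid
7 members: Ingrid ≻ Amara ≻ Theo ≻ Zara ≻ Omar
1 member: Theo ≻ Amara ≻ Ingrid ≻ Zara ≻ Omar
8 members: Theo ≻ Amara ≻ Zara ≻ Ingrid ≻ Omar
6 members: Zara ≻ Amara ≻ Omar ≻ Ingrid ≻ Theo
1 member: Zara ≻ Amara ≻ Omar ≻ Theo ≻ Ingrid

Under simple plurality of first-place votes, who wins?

First-place votes: Amara 7, Omar 0, Ingrid 7, Zara 7, Theo 9.
Theo has the most first-place votes.

Theo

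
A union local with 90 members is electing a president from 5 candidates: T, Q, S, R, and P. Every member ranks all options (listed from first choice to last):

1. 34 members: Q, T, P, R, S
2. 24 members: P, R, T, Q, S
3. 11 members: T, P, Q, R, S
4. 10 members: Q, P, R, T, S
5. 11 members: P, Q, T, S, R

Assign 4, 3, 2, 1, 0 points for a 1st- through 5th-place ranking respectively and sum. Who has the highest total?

T: 34·3 + 24·2 + 11·4 + 10·1 + 11·2 = 226
Q: 34·4 + 24·1 + 11·2 + 10·4 + 11·3 = 255
S: 34·0 + 24·0 + 11·0 + 10·0 + 11·1 = 11
R: 34·1 + 24·3 + 11·1 + 10·2 + 11·0 = 137
P: 34·2 + 24·4 + 11·3 + 10·3 + 11·4 = 271
P has the highest Borda score (271).

P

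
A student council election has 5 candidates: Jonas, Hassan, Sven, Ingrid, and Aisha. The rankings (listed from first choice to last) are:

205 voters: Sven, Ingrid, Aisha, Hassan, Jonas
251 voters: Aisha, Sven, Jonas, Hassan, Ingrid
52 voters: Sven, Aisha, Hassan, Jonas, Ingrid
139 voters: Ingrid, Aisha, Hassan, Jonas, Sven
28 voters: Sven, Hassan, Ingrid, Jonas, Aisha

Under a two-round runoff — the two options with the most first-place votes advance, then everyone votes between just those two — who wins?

Round 1 first-place votes: Jonas 0, Hassan 0, Sven 285, Ingrid 139, Aisha 251.
Sven and Aisha advance.
Runoff: Sven is preferred to Aisha by 285 voters; Aisha by 390.
Aisha wins the runoff.

Aisha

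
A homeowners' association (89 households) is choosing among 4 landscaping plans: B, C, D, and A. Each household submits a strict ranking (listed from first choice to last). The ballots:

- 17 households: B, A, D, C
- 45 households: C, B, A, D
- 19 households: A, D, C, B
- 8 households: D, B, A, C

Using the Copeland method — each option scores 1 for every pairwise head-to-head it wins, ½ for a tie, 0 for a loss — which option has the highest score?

C

B: beats D and A; loses to C → score 2.
C: beats B, D, and A → score 3.
D: loses to B, C, and A → score 0.
A: beats D; loses to B and C → score 1.
C has the best pairwise record.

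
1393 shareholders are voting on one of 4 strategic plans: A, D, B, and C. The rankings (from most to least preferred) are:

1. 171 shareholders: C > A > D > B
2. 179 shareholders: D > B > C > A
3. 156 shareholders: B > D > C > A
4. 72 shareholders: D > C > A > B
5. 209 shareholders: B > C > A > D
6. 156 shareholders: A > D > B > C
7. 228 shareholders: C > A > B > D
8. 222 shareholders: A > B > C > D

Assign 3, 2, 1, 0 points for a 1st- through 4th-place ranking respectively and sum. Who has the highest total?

A: 171·2 + 179·0 + 156·0 + 72·1 + 209·1 + 156·3 + 228·2 + 222·3 = 2213
D: 171·1 + 179·3 + 156·2 + 72·3 + 209·0 + 156·2 + 228·0 + 222·0 = 1548
B: 171·0 + 179·2 + 156·3 + 72·0 + 209·3 + 156·1 + 228·1 + 222·2 = 2281
C: 171·3 + 179·1 + 156·1 + 72·2 + 209·2 + 156·0 + 228·3 + 222·1 = 2316
C has the highest Borda score (2316).

C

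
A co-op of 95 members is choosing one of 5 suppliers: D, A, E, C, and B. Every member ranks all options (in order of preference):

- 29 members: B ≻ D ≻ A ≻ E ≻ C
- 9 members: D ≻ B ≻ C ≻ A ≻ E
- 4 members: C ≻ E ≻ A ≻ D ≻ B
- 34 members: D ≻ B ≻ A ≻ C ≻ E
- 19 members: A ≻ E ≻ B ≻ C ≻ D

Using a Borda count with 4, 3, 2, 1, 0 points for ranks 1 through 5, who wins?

B

D: 29·3 + 9·4 + 4·1 + 34·4 + 19·0 = 263
A: 29·2 + 9·1 + 4·2 + 34·2 + 19·4 = 219
E: 29·1 + 9·0 + 4·3 + 34·0 + 19·3 = 98
C: 29·0 + 9·2 + 4·4 + 34·1 + 19·1 = 87
B: 29·4 + 9·3 + 4·0 + 34·3 + 19·2 = 283
B has the highest Borda score (283).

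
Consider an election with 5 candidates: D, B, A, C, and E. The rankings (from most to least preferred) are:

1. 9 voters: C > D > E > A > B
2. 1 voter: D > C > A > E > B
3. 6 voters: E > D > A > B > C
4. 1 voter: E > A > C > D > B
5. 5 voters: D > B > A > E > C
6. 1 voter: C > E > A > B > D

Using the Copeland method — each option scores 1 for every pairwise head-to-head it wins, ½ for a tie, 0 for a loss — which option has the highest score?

D: beats B, A, C, and E → score 4.
B: loses to D, A, C, and E → score 0.
A: beats B and C; loses to D and E → score 2.
C: beats B; loses to D, A, and E → score 1.
E: beats B, A, and C; loses to D → score 3.
D has the best pairwise record.

D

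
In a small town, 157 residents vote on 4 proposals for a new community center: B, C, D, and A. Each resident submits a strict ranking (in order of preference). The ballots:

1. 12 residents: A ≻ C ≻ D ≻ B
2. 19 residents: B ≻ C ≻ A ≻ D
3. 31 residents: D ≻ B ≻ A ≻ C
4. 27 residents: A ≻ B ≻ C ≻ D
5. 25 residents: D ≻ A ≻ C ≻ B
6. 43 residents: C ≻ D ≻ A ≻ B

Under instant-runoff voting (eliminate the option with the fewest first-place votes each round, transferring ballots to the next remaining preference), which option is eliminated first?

Round 1: B 19, C 43, D 56, A 39. Eliminate B.

B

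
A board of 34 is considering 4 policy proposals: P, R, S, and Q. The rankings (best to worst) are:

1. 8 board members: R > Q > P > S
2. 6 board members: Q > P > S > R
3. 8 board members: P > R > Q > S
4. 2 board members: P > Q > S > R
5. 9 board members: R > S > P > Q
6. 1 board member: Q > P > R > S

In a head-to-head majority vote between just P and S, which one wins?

Voters preferring P to S: 25; preferring S to P: 9.
P wins the head-to-head.

P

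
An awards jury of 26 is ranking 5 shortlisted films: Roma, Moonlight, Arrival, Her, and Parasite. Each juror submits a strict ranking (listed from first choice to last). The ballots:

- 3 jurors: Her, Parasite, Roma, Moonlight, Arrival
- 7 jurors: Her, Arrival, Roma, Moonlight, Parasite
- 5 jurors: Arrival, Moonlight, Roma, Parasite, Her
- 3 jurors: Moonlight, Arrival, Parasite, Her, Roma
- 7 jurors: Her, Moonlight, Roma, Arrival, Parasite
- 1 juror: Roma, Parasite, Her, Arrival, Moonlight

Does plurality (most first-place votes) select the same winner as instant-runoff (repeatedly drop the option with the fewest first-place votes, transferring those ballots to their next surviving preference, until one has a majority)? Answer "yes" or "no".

yes

Plurality — first-place votes: Roma 1, Moonlight 3, Arrival 5, Her 17, Parasite 0. Winner: Her.
Instant-runoff — R1 Roma 1, Moonlight 3, Arrival 5, Her 17, Parasite 0 (Her winner). Winner: Her.
The two methods agree.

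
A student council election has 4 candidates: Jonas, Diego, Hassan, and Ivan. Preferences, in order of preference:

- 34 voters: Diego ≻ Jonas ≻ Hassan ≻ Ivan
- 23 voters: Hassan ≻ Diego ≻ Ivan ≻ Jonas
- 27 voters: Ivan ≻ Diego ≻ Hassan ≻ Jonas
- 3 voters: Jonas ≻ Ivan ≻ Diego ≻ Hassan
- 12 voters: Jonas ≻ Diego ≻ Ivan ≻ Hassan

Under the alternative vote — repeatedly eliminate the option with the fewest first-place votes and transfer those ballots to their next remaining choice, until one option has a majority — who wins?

Round 1: Jonas 15, Diego 34, Hassan 23, Ivan 27. Eliminate Jonas.
Round 2: Diego 46, Hassan 23, Ivan 30. Eliminate Hassan.
Round 3: Diego 69, Ivan 30. Diego has a majority.

Diego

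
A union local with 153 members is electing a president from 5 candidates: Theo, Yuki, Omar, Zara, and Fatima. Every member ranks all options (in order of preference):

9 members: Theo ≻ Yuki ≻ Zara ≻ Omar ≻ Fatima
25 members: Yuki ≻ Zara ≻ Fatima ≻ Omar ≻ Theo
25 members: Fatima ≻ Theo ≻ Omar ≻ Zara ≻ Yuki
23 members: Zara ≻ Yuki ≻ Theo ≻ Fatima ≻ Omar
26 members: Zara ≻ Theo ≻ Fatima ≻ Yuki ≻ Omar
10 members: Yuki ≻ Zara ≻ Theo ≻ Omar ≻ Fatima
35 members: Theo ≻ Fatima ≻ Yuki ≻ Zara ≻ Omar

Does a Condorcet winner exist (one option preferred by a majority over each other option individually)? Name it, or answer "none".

none

Checking pairwise contests:
Zara beats Theo 84–69.
Theo beats Yuki 95–58.
Theo beats Omar 128–25.
Yuki beats Zara 79–74.
Theo beats Fatima 103–50.
Every option loses at least one head-to-head, so there is no Condorcet winner.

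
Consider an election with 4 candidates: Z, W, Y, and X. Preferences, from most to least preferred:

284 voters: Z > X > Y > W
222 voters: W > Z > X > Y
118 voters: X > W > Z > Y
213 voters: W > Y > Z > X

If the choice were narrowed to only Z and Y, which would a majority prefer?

Z

Voters preferring Z to Y: 624; preferring Y to Z: 213.
Z wins the head-to-head.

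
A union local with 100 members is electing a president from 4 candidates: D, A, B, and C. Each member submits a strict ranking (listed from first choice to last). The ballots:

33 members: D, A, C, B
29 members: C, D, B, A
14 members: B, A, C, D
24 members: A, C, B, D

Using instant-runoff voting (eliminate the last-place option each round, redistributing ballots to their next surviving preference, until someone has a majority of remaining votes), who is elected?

D

Round 1: D 33, A 24, B 14, C 29. Eliminate B.
Round 2: D 33, A 38, C 29. Eliminate C.
Round 3: D 62, A 38. D has a majority.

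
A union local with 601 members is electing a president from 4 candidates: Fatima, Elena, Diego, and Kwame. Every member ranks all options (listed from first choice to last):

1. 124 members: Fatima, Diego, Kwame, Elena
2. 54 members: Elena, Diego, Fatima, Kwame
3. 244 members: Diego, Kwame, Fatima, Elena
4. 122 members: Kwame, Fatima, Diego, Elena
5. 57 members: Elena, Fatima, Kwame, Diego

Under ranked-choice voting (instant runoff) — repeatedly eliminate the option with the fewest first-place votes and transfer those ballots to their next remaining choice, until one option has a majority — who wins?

Round 1: Fatima 124, Elena 111, Diego 244, Kwame 122. Eliminate Elena.
Round 2: Fatima 181, Diego 298, Kwame 122. Eliminate Kwame.
Round 3: Fatima 303, Diego 298. Fatima has a majority.

Fatima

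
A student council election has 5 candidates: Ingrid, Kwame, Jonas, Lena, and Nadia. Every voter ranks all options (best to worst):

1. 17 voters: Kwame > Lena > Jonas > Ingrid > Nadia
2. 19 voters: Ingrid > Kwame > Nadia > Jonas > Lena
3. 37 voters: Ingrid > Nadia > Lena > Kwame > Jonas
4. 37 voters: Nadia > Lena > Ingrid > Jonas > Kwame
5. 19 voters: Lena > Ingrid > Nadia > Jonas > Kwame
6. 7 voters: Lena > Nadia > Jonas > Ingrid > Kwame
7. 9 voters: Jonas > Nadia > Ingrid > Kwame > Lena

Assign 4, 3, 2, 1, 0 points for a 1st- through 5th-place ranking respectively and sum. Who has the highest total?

Ingrid

Ingrid: 17·1 + 19·4 + 37·4 + 37·2 + 19·3 + 7·1 + 9·2 = 397
Kwame: 17·4 + 19·3 + 37·1 + 37·0 + 19·0 + 7·0 + 9·1 = 171
Jonas: 17·2 + 19·1 + 37·0 + 37·1 + 19·1 + 7·2 + 9·4 = 159
Lena: 17·3 + 19·0 + 37·2 + 37·3 + 19·4 + 7·4 + 9·0 = 340
Nadia: 17·0 + 19·2 + 37·3 + 37·4 + 19·2 + 7·3 + 9·3 = 383
Ingrid has the highest Borda score (397).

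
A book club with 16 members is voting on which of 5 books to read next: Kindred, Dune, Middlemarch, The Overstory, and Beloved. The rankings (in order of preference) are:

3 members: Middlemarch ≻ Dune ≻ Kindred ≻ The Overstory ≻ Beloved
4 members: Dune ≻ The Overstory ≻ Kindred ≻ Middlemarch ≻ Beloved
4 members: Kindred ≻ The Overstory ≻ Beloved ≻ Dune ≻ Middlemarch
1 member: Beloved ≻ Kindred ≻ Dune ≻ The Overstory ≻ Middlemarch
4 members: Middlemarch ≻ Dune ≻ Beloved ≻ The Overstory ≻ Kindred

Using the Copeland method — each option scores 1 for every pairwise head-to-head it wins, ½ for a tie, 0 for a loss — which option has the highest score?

Kindred: beats Middlemarch and Beloved; ties The Overstory; loses to Dune → score 2.5.
Dune: beats Kindred, Middlemarch, The Overstory, and Beloved → score 4.
Middlemarch: beats Beloved; loses to Kindred, Dune, and The Overstory → score 1.
The Overstory: beats Middlemarch and Beloved; ties Kindred; loses to Dune → score 2.5.
Beloved: loses to Kindred, Dune, Middlemarch, and The Overstory → score 0.
Dune has the best pairwise record.

Dune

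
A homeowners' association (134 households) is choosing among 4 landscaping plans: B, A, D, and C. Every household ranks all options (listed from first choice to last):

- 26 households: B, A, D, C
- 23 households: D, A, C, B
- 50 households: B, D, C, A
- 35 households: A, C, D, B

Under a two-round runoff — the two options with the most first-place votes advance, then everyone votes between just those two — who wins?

Round 1 first-place votes: B 76, A 35, D 23, C 0.
B and A advance.
Runoff: B is preferred to A by 76 voters; A by 58.
B wins the runoff.

B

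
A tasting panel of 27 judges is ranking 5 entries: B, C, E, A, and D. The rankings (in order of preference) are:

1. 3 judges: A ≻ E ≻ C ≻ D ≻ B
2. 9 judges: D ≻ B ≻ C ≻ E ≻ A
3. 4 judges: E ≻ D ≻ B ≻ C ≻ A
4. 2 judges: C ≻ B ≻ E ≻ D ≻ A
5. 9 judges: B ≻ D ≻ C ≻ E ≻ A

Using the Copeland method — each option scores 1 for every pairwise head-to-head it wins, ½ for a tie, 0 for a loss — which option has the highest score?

D

B: beats C, E, and A; loses to D → score 3.
C: beats E and A; loses to B and D → score 2.
E: beats A; loses to B, C, and D → score 1.
A: loses to B, C, E, and D → score 0.
D: beats B, C, E, and A → score 4.
D has the best pairwise record.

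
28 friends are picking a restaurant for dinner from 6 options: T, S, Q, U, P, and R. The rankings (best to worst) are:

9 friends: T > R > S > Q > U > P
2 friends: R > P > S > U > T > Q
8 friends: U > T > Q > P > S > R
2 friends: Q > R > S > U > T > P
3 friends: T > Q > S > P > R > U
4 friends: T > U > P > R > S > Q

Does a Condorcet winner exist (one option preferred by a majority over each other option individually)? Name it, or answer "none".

T

T vs S: 24–4 for T.
T vs Q: 26–2 for T.
T vs U: 16–12 for T.
T vs P: 26–2 for T.
T vs R: 24–4 for T.
T beats every other option head-to-head.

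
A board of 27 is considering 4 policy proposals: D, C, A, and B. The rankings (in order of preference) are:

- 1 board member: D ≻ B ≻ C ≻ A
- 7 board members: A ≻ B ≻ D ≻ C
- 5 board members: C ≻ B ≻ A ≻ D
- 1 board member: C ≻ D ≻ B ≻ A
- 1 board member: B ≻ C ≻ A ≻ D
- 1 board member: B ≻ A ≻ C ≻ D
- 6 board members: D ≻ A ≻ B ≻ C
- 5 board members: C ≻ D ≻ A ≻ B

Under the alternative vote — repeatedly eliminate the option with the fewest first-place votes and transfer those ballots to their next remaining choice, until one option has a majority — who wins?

A

Round 1: D 7, C 11, A 7, B 2. Eliminate B.
Round 2: D 7, C 12, A 8. Eliminate D.
Round 3: C 13, A 14. A has a majority.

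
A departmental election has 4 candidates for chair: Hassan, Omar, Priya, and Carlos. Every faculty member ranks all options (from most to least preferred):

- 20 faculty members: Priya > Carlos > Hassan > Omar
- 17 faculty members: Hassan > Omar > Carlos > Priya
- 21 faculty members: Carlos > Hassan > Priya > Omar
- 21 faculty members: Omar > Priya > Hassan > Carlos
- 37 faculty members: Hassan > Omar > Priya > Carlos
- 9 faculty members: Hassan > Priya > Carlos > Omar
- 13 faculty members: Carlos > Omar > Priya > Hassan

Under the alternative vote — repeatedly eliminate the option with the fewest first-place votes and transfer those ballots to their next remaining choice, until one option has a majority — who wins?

Hassan

Round 1: Hassan 63, Omar 21, Priya 20, Carlos 34. Eliminate Priya.
Round 2: Hassan 63, Omar 21, Carlos 54. Eliminate Omar.
Round 3: Hassan 84, Carlos 54. Hassan has a majority.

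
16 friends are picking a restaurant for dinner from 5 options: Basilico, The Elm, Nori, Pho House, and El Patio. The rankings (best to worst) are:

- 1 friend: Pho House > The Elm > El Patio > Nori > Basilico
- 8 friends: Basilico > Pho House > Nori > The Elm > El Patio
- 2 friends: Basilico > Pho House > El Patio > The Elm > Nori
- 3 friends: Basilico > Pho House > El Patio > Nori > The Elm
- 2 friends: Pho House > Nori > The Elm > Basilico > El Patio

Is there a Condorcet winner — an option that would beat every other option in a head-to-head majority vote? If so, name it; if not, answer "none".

Basilico vs The Elm: 13–3 for Basilico.
Basilico vs Nori: 13–3 for Basilico.
Basilico vs Pho House: 13–3 for Basilico.
Basilico vs El Patio: 15–1 for Basilico.
Basilico beats every other option head-to-head.

Basilico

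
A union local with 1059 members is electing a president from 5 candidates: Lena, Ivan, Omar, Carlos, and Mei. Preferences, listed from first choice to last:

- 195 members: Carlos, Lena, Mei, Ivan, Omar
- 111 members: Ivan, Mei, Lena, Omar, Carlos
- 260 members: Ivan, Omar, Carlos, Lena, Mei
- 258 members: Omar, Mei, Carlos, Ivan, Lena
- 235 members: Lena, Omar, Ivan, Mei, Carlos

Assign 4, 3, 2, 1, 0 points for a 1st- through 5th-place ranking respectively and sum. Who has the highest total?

Lena: 195·3 + 111·2 + 260·1 + 258·0 + 235·4 = 2007
Ivan: 195·1 + 111·4 + 260·4 + 258·1 + 235·2 = 2407
Omar: 195·0 + 111·1 + 260·3 + 258·4 + 235·3 = 2628
Carlos: 195·4 + 111·0 + 260·2 + 258·2 + 235·0 = 1816
Mei: 195·2 + 111·3 + 260·0 + 258·3 + 235·1 = 1732
Omar has the highest Borda score (2628).

Omar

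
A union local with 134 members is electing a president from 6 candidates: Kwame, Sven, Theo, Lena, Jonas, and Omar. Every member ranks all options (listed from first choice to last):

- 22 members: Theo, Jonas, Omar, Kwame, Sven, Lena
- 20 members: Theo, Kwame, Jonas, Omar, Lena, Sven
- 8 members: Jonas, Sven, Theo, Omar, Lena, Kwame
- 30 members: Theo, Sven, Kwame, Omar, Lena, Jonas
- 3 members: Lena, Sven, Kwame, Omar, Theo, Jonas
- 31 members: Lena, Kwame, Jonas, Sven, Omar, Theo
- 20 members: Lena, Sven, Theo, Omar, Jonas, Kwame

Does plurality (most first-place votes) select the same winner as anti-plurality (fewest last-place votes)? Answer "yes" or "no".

Plurality — first-place votes: Kwame 0, Sven 0, Theo 72, Lena 54, Jonas 8, Omar 0. Winner: Theo.
Anti-plurality — last-place votes: Kwame 28, Sven 20, Theo 31, Lena 22, Jonas 33, Omar 0. Winner: Omar.
The two methods disagree.

no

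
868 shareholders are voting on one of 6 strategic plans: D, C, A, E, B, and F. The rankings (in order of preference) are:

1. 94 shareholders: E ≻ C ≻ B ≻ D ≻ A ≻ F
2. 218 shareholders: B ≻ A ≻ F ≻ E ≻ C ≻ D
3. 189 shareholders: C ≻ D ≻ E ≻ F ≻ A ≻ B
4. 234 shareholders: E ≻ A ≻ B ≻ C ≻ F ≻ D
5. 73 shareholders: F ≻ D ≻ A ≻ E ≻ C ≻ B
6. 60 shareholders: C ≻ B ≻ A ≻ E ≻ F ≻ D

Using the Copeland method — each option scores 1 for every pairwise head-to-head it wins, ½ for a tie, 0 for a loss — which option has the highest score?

D: loses to C, A, E, B, and F → score 0.
C: beats D and F; loses to A, E, and B → score 2.
A: beats D, C, B, and F; loses to E → score 4.
E: beats D, C, A, B, and F → score 5.
B: beats D, C, and F; loses to A and E → score 3.
F: beats D; loses to C, A, E, and B → score 1.
E has the best pairwise record.

E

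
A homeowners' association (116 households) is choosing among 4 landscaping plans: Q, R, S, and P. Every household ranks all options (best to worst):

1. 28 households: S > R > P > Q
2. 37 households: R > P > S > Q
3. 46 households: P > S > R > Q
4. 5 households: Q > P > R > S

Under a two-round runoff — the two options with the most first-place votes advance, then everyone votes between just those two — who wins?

R

Round 1 first-place votes: Q 5, R 37, S 28, P 46.
P and R advance.
Runoff: P is preferred to R by 51 voters; R by 65.
R wins the runoff.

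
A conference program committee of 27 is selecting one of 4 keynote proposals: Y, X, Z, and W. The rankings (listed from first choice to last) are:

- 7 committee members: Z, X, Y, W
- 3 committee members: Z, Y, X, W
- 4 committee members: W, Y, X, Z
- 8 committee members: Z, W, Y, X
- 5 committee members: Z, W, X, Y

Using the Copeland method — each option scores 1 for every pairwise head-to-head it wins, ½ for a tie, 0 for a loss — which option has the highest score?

Y: beats X; loses to Z and W → score 1.
X: loses to Y, Z, and W → score 0.
Z: beats Y, X, and W → score 3.
W: beats Y and X; loses to Z → score 2.
Z has the best pairwise record.

Z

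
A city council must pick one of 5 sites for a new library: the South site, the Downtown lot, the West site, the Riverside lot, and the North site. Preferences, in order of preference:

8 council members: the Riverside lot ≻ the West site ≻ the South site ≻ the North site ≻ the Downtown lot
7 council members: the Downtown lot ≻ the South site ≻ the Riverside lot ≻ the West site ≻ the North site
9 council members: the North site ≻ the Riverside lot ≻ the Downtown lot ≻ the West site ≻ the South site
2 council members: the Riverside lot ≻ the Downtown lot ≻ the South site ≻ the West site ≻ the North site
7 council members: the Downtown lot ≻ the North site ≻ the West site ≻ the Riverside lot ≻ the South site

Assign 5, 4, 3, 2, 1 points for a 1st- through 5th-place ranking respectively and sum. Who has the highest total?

the South site: 8·3 + 7·4 + 9·1 + 2·3 + 7·1 = 74
the Downtown lot: 8·1 + 7·5 + 9·3 + 2·4 + 7·5 = 113
the West site: 8·4 + 7·2 + 9·2 + 2·2 + 7·3 = 89
the Riverside lot: 8·5 + 7·3 + 9·4 + 2·5 + 7·2 = 121
the North site: 8·2 + 7·1 + 9·5 + 2·1 + 7·4 = 98
the Riverside lot has the highest Borda score (121).

the Riverside lot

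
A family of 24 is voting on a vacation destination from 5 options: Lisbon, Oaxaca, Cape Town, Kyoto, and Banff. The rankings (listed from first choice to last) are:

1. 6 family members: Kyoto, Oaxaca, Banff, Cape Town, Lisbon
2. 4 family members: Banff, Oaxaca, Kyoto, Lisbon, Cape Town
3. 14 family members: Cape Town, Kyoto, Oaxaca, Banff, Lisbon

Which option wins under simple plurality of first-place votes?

Cape Town

First-place votes: Lisbon 0, Oaxaca 0, Cape Town 14, Kyoto 6, Banff 4.
Cape Town has the most first-place votes.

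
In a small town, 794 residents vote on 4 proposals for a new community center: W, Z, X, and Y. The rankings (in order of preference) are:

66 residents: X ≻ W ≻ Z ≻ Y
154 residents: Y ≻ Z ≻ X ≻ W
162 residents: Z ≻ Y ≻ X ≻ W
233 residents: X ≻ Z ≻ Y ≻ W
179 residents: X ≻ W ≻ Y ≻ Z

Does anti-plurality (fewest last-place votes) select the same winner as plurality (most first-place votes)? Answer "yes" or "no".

yes

Anti-plurality — last-place votes: W 549, Z 179, X 0, Y 66. Winner: X.
Plurality — first-place votes: W 0, Z 162, X 478, Y 154. Winner: X.
The two methods agree.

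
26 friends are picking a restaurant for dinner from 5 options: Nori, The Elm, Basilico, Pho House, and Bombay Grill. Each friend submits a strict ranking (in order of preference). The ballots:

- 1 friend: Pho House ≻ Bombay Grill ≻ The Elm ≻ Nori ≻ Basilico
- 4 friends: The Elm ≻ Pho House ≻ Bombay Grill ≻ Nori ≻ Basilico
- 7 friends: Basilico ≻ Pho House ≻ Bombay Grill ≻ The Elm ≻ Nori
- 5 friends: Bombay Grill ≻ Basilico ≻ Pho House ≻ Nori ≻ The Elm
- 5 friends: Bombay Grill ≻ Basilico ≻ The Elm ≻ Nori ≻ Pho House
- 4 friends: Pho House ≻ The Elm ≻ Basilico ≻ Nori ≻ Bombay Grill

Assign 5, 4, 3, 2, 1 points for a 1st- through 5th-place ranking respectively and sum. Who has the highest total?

Nori: 1·2 + 4·2 + 7·1 + 5·2 + 5·2 + 4·2 = 45
The Elm: 1·3 + 4·5 + 7·2 + 5·1 + 5·3 + 4·4 = 73
Basilico: 1·1 + 4·1 + 7·5 + 5·4 + 5·4 + 4·3 = 92
Pho House: 1·5 + 4·4 + 7·4 + 5·3 + 5·1 + 4·5 = 89
Bombay Grill: 1·4 + 4·3 + 7·3 + 5·5 + 5·5 + 4·1 = 91
Basilico has the highest Borda score (92).

Basilico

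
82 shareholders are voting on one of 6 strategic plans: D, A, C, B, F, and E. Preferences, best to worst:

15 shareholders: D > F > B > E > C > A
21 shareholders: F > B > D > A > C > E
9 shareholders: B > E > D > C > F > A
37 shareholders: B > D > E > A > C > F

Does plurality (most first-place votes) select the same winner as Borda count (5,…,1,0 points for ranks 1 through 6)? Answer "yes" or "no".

Plurality — first-place votes: D 15, A 0, C 0, B 46, F 21, E 0. Winner: B.
Borda — scores: D 313, A 116, C 91, B 359, F 174, E 177. Winner: B.
The two methods agree.

yes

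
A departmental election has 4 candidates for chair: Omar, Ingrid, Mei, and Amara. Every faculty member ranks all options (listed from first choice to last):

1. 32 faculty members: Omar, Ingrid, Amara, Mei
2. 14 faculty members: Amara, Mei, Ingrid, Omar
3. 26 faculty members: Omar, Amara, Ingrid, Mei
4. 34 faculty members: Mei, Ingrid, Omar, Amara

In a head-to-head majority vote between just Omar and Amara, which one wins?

Voters preferring Omar to Amara: 92; preferring Amara to Omar: 14.
Omar wins the head-to-head.

Omar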